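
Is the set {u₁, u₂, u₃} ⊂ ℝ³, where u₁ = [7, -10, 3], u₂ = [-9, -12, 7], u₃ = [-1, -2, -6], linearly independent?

The matrix [u₁|u₂|u₃] has determinant 1230.
A nonzero determinant means the columns are linearly independent.

linearly independent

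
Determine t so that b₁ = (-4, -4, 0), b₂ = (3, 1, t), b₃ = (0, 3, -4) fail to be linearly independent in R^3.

The vectors are dependent exactly when the determinant of the matrix with rows b₁, b₂, b₃ vanishes.
The determinant works out to 12*t - 32.
This vanishes exactly when t = 8/3.

t = 8/3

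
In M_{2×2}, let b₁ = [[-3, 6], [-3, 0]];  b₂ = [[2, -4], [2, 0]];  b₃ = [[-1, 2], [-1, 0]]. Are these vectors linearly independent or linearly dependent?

Take coordinates with respect to the standard basis {E₁₁, E₁₂, E₂₁, E₂₂}.
Place the vectors as rows of a 3×4 matrix and reduce to echelon form.
The reduction yields 1 nonzero row, so the rank is 1.
Since rank 1 < 3, the set is linearly dependent.

linearly dependent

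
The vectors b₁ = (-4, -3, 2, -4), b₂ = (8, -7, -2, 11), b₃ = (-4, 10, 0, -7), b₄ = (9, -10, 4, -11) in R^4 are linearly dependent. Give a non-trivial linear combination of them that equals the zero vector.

b₁ + b₂ + b₃ = 0

Write the vectors as columns of a matrix and find a nonzero vector in its null space.
The free variable yields coefficients (1, 1, 1, 0) (any nonzero multiple also works).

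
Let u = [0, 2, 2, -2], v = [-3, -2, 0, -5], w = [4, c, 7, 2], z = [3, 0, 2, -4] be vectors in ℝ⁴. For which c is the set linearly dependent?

The vectors are dependent exactly when the determinant of the matrix with rows u, v, w, z vanishes.
Expanding, det = 42*c - 462.
Solving 42*c - 462 = 0 yields c = 11.

c = 11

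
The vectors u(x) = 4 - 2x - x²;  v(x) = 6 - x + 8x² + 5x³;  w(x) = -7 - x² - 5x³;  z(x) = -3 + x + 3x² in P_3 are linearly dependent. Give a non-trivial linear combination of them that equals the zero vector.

2u - v - w + 3z = 0

Pass to coordinate vectors relative to the basis {1, x, …, x³}.
Row-reduce the matrix with u, v, w, z as columns; the null space gives the coefficients.
One solution (up to scaling) is (2, -1, -1, 3).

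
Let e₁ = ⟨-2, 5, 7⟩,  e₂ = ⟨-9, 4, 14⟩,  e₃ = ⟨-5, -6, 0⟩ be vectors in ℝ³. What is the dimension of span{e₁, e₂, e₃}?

Form the matrix with e₁, e₂, e₃ as columns and reduce.
Exactly 2 pivots survive; hence the rank is 2.

2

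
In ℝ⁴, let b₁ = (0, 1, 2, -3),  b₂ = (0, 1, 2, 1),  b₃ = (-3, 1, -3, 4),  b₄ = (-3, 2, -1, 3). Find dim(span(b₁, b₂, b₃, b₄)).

3

Put the 4×4 matrix [b₁|b₂|b₃|b₄] into echelon form.
The echelon form has 3 nonzero rows, so the rank is 3.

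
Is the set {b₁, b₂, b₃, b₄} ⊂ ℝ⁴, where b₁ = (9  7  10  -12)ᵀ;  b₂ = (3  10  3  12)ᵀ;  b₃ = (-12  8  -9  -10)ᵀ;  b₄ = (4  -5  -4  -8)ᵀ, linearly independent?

The matrix [b₁|b₂|b₃|b₄] has determinant -32734.
A nonzero determinant means the columns are linearly independent.

linearly independent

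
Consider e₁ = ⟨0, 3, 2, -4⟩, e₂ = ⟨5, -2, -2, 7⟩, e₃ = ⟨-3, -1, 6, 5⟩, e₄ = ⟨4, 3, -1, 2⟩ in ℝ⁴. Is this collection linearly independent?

linearly independent

The matrix [e₁|e₂|e₃|e₄] has determinant -470.
A nonzero determinant means the columns are linearly independent.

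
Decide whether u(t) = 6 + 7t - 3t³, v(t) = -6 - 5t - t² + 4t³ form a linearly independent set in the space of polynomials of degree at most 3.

linearly independent

Write each element as a coordinate vector in ℝ⁴ using {1, t, …, t³}.
Row-reduce the matrix whose columns are u, v.
The reduction yields 2 nonzero rows, so the rank is 2.
Since rank = 2 (the number of vectors), the set is linearly independent.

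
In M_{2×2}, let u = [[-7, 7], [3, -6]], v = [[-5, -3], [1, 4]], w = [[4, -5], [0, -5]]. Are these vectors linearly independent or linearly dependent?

Write each element as a coordinate vector in ℝ⁴ using {E₁₁, E₁₂, E₂₁, E₂₂}.
Row-reduce the matrix whose columns are u, v, w.
The reduction yields 3 nonzero rows, so the rank is 3.
Since rank = 3 (the number of vectors), the set is linearly independent.

linearly independent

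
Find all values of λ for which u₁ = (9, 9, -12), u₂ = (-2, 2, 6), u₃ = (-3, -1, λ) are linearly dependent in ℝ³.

λ = 17/3

Dependence holds iff the 3×3 matrix [u₁ u₂ u₃] is singular.
The determinant works out to 36*λ - 204.
Setting this to zero gives λ = 17/3.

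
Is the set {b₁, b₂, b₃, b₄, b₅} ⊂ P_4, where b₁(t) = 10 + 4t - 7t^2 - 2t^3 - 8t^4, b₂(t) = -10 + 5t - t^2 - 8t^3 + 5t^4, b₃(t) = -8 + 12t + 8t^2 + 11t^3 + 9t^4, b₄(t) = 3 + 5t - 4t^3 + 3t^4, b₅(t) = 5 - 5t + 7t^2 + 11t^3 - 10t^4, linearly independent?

Write each element as a coordinate vector in ℝ⁵ using {1, t, …, t^4}.
The matrix [b₁|b₂|b₃|b₄|b₅] has determinant 138890.
A nonzero determinant means the columns are linearly independent.

linearly independent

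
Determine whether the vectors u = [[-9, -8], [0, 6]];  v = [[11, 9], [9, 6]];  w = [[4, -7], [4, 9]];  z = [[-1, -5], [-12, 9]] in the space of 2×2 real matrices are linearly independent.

linearly independent

Write each element as a coordinate vector in ℝ⁴ using {E₁₁, E₁₂, E₂₁, E₂₂}.
Form the 4×4 matrix with these as columns; its determinant is -19200.
A nonzero determinant means the columns are linearly independent.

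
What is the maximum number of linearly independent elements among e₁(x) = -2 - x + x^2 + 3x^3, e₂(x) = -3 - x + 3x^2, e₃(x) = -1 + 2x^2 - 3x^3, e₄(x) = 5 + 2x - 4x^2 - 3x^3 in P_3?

2

Pass to coordinate vectors with respect to the basis {1, x, …, x^3}.
Row-reduce the 4×4 matrix with these as rows.
The echelon form has 2 nonzero rows, so the rank is 2.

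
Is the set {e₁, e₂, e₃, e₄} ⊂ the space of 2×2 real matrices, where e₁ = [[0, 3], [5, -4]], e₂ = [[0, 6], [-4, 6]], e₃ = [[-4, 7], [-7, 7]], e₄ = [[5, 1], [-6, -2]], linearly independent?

Take coordinates with respect to the standard basis {E₁₁, E₁₂, E₂₁, E₂₂}.
Place the vectors as rows of a 4×4 matrix and reduce to echelon form.
The reduction yields 4 nonzero rows, so the rank is 4.
Since rank = 4 (the number of vectors), the set is linearly independent.

linearly independent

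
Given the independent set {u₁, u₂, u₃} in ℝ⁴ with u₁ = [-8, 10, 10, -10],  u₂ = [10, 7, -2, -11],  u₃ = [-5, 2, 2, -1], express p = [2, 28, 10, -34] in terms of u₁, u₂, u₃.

p = u₁ + 2u₂ + 2u₃

Set up the augmented matrix [u₁ | u₂ | u₃ | p] and row-reduce.
Back-substitution yields (c₁, c₂, c₃) = (1, 2, 2).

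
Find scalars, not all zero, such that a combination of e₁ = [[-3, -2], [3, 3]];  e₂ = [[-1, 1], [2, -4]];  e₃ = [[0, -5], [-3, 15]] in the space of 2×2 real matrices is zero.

Take coordinates with respect to {E₁₁, E₁₂, E₂₁, E₂₂}.
Solve the homogeneous system with e₁, e₂, e₃ as columns by row-reducing the coefficient matrix.
A generator of the null space is (1, -3, -1).

e₁ - 3e₂ - e₃ = 0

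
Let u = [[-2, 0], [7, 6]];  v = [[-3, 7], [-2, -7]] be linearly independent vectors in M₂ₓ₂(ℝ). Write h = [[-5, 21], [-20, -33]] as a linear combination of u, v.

Identify each element with its coordinate vector in ℝ⁴ via {E₁₁, E₁₂, E₂₁, E₂₂}.
Solve the system with u, v as columns and h as the right-hand side.
The system has the unique solution (c₁, c₂) = (-2, 3).

h = -2u + 3v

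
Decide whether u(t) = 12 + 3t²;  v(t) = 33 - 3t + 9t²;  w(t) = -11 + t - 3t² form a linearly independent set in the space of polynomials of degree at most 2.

linearly dependent

Write each element as a coordinate vector in ℝ³ using {1, t, t²}.
One vector is a scalar multiple of another, so the set is dependent.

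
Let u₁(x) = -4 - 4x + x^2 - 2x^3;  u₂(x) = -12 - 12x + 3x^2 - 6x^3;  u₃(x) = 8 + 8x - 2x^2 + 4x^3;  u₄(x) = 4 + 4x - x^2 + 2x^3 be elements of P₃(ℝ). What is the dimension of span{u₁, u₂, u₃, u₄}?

Pass to coordinate vectors with respect to the basis {1, x, …, x^3}.
Put the 4×4 matrix [u₁|u₂|u₃|u₄] into echelon form.
The echelon form has 1 nonzero row, so the rank is 1.

1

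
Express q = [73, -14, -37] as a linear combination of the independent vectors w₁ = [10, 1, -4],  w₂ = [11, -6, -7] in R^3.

Since w₁, w₂ are independent, the coefficients expressing q are uniquely determined by a linear system.
Row-reducing the augmented matrix gives the unique coefficients (α₁, α₂) = (4, 3).

q = 4w₁ + 3w₂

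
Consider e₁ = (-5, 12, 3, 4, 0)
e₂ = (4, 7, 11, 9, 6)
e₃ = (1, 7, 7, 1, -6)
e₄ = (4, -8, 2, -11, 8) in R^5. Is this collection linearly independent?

Place the vectors as rows of a 4×5 matrix and reduce to echelon form.
The reduction yields 4 nonzero rows, so the rank is 4.
Since rank = 4 (the number of vectors), the set is linearly independent.

linearly independent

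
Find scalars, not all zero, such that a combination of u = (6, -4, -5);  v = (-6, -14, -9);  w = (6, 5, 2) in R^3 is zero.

u - v - 2w = 0

Write the vectors as columns of a matrix and find a nonzero vector in its null space.
The free variable yields coefficients (1, -1, -2) (any nonzero multiple also works).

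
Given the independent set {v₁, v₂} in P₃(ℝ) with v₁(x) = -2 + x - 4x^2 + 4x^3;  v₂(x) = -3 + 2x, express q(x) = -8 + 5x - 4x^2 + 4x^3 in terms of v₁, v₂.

q = v₁ + 2v₂

Take coordinate vectors relative to {1, x, …, x^3}.
Set up the augmented matrix [v₁ | v₂ | q] and row-reduce.
Row-reducing the augmented matrix gives the unique coefficients (c₁, c₂) = (1, 2).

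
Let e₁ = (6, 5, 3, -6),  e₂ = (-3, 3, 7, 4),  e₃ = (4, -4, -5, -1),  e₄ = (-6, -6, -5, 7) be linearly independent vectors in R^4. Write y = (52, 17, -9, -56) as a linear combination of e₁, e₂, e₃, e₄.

Since e₁, e₂, e₃, e₄ are independent, the coefficients expressing y are uniquely determined by a linear system.
The system has the unique solution (α₁, …, α₄) = (3, -4, 1, -3).

y = 3e₁ - 4e₂ + e₃ - 3e₄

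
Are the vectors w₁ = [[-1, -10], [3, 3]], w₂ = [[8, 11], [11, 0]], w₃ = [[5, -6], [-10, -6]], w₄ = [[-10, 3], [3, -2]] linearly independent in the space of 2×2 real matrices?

linearly independent

Write each element as a coordinate vector in ℝ⁴ using {E₁₁, E₁₂, E₂₁, E₂₂}.
Form the 4×4 matrix with these as columns; its determinant is 12074.
A nonzero determinant means the columns are linearly independent.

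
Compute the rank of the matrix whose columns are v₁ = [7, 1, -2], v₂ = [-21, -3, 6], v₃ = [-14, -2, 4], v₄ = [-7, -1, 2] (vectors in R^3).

1

Put the 3×4 matrix [v₁|v₂|v₃|v₄] into echelon form.
The echelon form has 1 nonzero row, so the rank is 1.
(With 4 elements in a 3-dimensional space the rank is at most 3.)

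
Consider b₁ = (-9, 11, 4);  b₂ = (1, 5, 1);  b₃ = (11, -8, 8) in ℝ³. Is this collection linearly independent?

The matrix [b₁|b₂|b₃] has determinant -651.
A nonzero determinant means the columns are linearly independent.

linearly independent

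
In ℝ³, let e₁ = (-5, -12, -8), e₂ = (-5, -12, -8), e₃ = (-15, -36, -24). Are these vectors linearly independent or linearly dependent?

One vector is a scalar multiple of another, so the set is dependent.

linearly dependent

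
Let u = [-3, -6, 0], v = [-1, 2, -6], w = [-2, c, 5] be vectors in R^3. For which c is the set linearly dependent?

c = -22/3

The vectors are dependent exactly when the determinant of the matrix with rows u, v, w vanishes.
Expanding, det = -18*c - 132.
This vanishes exactly when c = -22/3.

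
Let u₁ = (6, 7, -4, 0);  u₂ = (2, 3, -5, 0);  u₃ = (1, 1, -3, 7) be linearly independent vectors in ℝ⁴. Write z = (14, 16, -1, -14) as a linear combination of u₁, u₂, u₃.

Since u₁, u₂, u₃ are independent, the coefficients expressing z are uniquely determined by a linear system.
Row-reducing the augmented matrix gives the unique coefficients (a₁, a₂, a₃) = (3, -1, -2).

z = 3u₁ - u₂ - 2u₃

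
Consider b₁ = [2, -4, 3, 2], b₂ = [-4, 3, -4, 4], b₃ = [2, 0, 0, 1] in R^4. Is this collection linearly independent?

linearly independent

Place the vectors as rows of a 3×4 matrix and reduce to echelon form.
The reduction yields 3 nonzero rows, so the rank is 3.
Since rank = 3 (the number of vectors), the set is linearly independent.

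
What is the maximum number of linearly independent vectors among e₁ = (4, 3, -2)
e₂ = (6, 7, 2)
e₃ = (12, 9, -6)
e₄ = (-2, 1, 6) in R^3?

Form the matrix with e₁, e₂, e₃, e₄ as columns and reduce.
Exactly 2 pivots survive; hence the rank is 2.
(With 4 elements in a 3-dimensional space the rank is at most 3.)

2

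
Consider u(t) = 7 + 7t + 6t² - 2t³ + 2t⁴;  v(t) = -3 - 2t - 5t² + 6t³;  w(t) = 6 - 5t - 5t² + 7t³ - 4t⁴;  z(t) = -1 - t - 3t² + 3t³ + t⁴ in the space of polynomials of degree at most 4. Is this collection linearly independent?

linearly independent

Take coordinates with respect to the standard basis {1, t, …, t⁴}.
Row-reduce the matrix whose columns are u, v, w, z.
The reduction yields 4 nonzero rows, so the rank is 4.
Since rank = 4 (the number of vectors), the set is linearly independent.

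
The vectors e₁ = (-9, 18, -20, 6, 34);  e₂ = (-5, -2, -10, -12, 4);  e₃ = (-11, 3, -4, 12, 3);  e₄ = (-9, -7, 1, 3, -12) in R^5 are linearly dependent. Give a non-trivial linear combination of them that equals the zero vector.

e₁ - e₂ - 2e₃ + 2e₄ = 0

Set up α₁e₁ + … + α₄e₄ = 0 and solve the homogeneous system.
One solution (up to scaling) is (1, -1, -2, 2).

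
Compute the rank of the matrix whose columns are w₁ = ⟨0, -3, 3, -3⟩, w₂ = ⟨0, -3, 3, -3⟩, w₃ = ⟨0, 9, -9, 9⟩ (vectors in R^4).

Put the 4×3 matrix [w₁|w₂|w₃] into echelon form.
Reduction leaves 1 leading entry, giving rank 1.

rank 1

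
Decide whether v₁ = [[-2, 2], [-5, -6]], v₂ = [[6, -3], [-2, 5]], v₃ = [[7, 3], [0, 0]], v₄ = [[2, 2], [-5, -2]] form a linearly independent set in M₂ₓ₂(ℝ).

linearly independent

Take coordinates with respect to the standard basis {E₁₁, E₁₂, E₂₁, E₂₂}.
The matrix [v₁|v₂|v₃|v₄] has determinant -496.
A nonzero determinant means the columns are linearly independent.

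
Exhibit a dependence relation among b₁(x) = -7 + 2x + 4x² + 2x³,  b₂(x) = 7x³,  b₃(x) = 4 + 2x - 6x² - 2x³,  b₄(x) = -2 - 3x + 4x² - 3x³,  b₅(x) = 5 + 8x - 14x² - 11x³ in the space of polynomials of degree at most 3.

Take coordinates with respect to {1, x, …, x³}.
Set up α₁b₁ + … + α₅b₅ = 0 and solve the homogeneous system.
One solution (up to scaling) is (1, -1, 3, 0, -1).

b₁ - b₂ + 3b₃ - b₅ = 0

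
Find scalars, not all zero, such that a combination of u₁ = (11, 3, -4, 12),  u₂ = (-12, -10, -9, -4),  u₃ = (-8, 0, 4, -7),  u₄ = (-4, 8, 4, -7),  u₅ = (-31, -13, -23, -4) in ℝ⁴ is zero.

Solve the homogeneous system with u₁, u₂, u₃, u₄, u₅ as columns by row-reducing the coefficient matrix.
The free variable yields coefficients (3, 3, 3, 1, -1) (any nonzero multiple also works).

3u₁ + 3u₂ + 3u₃ + u₄ - u₅ = 0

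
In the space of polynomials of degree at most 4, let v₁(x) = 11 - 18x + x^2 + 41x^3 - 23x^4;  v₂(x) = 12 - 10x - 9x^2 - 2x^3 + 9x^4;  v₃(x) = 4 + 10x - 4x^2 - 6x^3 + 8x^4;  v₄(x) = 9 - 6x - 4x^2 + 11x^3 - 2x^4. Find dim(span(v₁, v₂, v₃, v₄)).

dim = 3

Use coordinates relative to {1, x, …, x^4}.
Put the 5×4 matrix [v₁|v₂|v₃|v₄] into echelon form.
Exactly 3 pivots survive; hence the rank is 3.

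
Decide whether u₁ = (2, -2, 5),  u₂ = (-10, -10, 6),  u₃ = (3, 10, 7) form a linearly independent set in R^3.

Row-reduce the matrix whose columns are u₁, u₂, u₃.
The reduction yields 3 nonzero rows, so the rank is 3.
Since rank = 3 (the number of vectors), the set is linearly independent.

linearly independent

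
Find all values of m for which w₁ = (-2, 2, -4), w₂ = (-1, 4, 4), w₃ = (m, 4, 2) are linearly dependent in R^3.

Place the vectors as rows of a 3×3 matrix; dependence ⇔ determinant zero.
Expanding, det = 24*m + 36.
Solving 24*m + 36 = 0 yields m = -3/2.

m = -3/2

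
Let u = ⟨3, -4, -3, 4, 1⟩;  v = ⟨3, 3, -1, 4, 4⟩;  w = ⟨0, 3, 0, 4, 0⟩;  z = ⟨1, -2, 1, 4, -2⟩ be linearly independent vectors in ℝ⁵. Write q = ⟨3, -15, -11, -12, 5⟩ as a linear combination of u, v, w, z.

Set up the augmented matrix [u | v | w | z | q] and row-reduce.
Row-reducing the augmented matrix gives the unique coefficients (α₁, …, α₄) = (3, -1, -2, -3).

q = 3u - v - 2w - 3z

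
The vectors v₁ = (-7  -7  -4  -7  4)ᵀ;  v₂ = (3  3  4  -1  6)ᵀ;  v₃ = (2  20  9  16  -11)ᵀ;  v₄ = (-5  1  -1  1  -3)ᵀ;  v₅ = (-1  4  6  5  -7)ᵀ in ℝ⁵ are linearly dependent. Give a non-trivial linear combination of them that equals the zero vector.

2v₁ - v₂ + v₃ - 3v₄ = 0

Set up α₁v₁ + … + α₅v₅ = 0 and solve the homogeneous system.
The free variable yields coefficients (2, -1, 1, -3, 0) (any nonzero multiple also works).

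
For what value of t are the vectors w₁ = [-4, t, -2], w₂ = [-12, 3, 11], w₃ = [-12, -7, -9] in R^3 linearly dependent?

Place the vectors as rows of a 3×3 matrix; dependence ⇔ determinant zero.
Cofactor expansion gives det = -240*t - 440.
Solving -240*t - 440 = 0 yields t = -11/6.

t = -11/6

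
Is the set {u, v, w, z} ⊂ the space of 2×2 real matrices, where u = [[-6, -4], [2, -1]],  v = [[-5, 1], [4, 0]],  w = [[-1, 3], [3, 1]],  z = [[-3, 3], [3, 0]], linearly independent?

Write each element as a coordinate vector in ℝ⁴ using {E₁₁, E₁₂, E₂₁, E₂₂}.
Row-reduce the matrix whose columns are u, v, w, z.
The reduction yields 3 nonzero rows, so the rank is 3.
Since rank 3 < 4, the set is linearly dependent.
Indeed u - 2v + w + z = 0.

linearly dependent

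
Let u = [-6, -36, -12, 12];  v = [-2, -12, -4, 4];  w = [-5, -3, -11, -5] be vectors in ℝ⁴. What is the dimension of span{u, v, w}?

Row-reduce the 3×4 matrix with these as rows.
Exactly 2 pivots survive; hence the rank is 2.

dim = 2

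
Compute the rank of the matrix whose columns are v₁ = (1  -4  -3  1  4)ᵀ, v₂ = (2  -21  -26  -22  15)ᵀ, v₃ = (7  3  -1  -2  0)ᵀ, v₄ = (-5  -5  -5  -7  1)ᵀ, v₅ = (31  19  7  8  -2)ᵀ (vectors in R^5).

Apply Gaussian elimination to the matrix whose rows are v₁, v₂, v₃, v₄, v₅.
The echelon form has 3 nonzero rows, so the rank is 3.

rank 3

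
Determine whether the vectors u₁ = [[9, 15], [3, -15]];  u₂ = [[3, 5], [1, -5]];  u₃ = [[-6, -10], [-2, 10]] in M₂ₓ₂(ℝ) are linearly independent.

linearly dependent

Take coordinates with respect to the standard basis {E₁₁, E₁₂, E₂₁, E₂₂}.
Row-reduce the matrix whose columns are u₁, u₂, u₃.
The reduction yields 1 nonzero row, so the rank is 1.
Since rank 1 < 3, the set is linearly dependent.
Indeed u₁ - 3u₂ = 0.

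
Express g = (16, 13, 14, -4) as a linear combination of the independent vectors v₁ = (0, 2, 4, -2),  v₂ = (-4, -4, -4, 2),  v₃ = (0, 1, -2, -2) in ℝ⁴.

g = -v₁ - 4v₂ - v₃

Set up the augmented matrix [v₁ | v₂ | v₃ | g] and row-reduce.
The system has the unique solution (a₁, a₂, a₃) = (-1, -4, -1).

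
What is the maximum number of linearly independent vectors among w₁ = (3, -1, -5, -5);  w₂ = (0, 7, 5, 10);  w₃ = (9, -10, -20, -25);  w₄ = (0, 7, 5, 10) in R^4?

2

Put the 4×4 matrix [w₁|w₂|w₃|w₄] into echelon form.
Reduction leaves 2 leading entries, giving rank 2.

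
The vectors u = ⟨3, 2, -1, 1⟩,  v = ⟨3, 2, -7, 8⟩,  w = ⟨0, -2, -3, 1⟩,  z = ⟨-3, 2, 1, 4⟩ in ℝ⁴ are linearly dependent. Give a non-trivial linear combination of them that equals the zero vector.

2u - v + 2w + z = 0

Set up α₁u + … + α₄z = 0 and solve the homogeneous system.
One solution (up to scaling) is (2, -1, 2, 1).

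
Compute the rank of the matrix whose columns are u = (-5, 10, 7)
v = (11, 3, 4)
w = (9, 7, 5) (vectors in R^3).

rank 3

Form the matrix with u, v, w as columns and reduce.
Exactly 3 pivots survive; hence the rank is 3.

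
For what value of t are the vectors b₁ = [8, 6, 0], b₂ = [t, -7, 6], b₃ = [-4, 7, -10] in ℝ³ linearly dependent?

t = -4/3

Place the vectors as rows of a 3×3 matrix; dependence ⇔ determinant zero.
The determinant works out to 60*t + 80.
This vanishes exactly when t = -4/3.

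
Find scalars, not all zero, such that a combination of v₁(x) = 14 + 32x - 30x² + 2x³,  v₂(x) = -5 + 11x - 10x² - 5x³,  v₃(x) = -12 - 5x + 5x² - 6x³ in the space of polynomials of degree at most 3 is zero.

Pass to coordinate vectors relative to the basis {1, x, …, x³}.
Solve the homogeneous system with v₁, v₂, v₃ as columns by row-reducing the coefficient matrix.
One solution (up to scaling) is (1, -2, 2).

v₁ - 2v₂ + 2v₃ = 0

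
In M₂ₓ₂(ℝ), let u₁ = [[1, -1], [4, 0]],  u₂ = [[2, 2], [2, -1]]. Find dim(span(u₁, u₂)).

2

Use coordinates relative to {E₁₁, E₁₂, E₂₁, E₂₂}.
Apply Gaussian elimination to the matrix whose rows are u₁, u₂.
Exactly 2 pivots survive; hence the rank is 2.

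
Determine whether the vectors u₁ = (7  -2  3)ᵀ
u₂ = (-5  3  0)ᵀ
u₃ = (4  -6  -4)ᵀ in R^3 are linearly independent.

linearly independent

Row-reduce the matrix whose columns are u₁, u₂, u₃.
The reduction yields 3 nonzero rows, so the rank is 3.
Since rank = 3 (the number of vectors), the set is linearly independent.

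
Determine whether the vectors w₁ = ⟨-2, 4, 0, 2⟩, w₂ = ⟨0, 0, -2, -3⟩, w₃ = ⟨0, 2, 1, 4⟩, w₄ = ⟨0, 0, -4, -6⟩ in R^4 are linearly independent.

linearly dependent

One vector is a scalar multiple of another, so the set is dependent.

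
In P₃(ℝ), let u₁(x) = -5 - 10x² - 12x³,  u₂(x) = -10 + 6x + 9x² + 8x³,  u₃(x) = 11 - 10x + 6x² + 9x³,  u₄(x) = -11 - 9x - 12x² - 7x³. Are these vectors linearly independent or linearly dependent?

linearly independent

Write each element as a coordinate vector in ℝ⁴ using {1, x, …, x³}.
The matrix [u₁|u₂|u₃|u₄] has determinant -7705.
A nonzero determinant means the columns are linearly independent.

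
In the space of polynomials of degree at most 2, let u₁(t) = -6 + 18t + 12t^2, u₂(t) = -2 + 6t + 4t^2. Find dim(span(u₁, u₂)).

Use coordinates relative to {1, t, t^2}.
Apply Gaussian elimination to the matrix whose rows are u₁, u₂.
There is 1 pivot column, so rank = 1.

1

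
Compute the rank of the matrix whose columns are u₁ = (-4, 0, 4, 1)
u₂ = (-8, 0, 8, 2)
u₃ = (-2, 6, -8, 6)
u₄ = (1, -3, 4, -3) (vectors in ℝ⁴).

2

Row-reduce the 4×4 matrix with these as rows.
The echelon form has 2 nonzero rows, so the rank is 2.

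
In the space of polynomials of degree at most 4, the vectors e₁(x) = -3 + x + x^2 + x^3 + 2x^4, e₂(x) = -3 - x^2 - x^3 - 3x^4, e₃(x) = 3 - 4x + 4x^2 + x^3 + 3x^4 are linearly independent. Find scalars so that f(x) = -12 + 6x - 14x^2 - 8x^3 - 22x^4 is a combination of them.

f = -2e₁ + 4e₂ - 2e₃

Work in coordinates with respect to the standard basis {1, x, …, x^4}.
Since e₁, e₂, e₃ are independent, the coefficients expressing f are uniquely determined by a linear system.
The system has the unique solution (c₁, c₂, c₃) = (-2, 4, -2).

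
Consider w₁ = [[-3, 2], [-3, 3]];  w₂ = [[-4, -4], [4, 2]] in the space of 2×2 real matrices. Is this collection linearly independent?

linearly independent

Write each element as a coordinate vector in ℝ⁴ using {E₁₁, E₁₂, E₂₁, E₂₂}.
Row-reduce the matrix whose columns are w₁, w₂.
The reduction yields 2 nonzero rows, so the rank is 2.
Since rank = 2 (the number of vectors), the set is linearly independent.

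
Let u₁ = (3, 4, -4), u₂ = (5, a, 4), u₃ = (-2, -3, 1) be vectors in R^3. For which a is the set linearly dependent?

Dependence holds iff the 3×3 matrix [u₁ u₂ u₃] is singular.
Expanding, det = 44 - 5*a.
This vanishes exactly when a = 44/5.

a = 44/5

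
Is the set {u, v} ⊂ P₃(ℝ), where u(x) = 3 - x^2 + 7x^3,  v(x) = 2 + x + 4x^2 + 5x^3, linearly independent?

linearly independent

Write each element as a coordinate vector in ℝ⁴ using {1, x, …, x^3}.
Row-reduce the matrix whose columns are u, v.
The reduction yields 2 nonzero rows, so the rank is 2.
Since rank = 2 (the number of vectors), the set is linearly independent.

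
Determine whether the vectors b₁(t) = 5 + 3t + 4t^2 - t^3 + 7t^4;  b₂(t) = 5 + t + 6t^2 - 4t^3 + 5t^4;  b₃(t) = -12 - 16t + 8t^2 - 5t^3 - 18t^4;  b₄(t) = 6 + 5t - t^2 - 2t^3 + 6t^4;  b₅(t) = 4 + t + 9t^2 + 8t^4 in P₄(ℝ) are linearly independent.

Write each element as a coordinate vector in ℝ⁵ using {1, t, …, t^4}.
Place the vectors as rows of a 5×5 matrix and reduce to echelon form.
The reduction yields 3 nonzero rows, so the rank is 3.
Since rank 3 < 5, the set is linearly dependent.
Indeed 3b₁ - 3b₂ + b₃ + 2b₄ = 0.

linearly dependent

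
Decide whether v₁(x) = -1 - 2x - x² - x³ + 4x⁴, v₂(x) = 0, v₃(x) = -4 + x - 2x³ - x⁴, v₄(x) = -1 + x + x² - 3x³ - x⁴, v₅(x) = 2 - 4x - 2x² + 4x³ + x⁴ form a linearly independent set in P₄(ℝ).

linearly dependent

Write each element as a coordinate vector in ℝ⁵ using {1, x, …, x⁴}.
One of the vectors is the zero vector, so the set is linearly dependent.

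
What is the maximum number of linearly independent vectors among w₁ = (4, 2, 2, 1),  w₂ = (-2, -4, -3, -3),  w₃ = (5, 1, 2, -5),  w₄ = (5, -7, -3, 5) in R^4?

Put the 4×4 matrix [w₁|w₂|w₃|w₄] into echelon form.
The echelon form has 4 nonzero rows, so the rank is 4.

4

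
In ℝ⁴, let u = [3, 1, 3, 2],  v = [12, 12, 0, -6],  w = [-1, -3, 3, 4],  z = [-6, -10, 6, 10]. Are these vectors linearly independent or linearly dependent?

linearly dependent

The matrix [u|v|w|z] has determinant 0.
A zero determinant means the columns are linearly dependent.
Indeed 3u - v - 3w = 0.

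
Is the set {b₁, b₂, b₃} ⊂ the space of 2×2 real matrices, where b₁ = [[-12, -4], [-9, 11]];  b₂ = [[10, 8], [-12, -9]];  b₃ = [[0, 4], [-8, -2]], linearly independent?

Write each element as a coordinate vector in ℝ⁴ using {E₁₁, E₁₂, E₂₁, E₂₂}.
Place the vectors as rows of a 3×4 matrix and reduce to echelon form.
The reduction yields 3 nonzero rows, so the rank is 3.
Since rank = 3 (the number of vectors), the set is linearly independent.

linearly independent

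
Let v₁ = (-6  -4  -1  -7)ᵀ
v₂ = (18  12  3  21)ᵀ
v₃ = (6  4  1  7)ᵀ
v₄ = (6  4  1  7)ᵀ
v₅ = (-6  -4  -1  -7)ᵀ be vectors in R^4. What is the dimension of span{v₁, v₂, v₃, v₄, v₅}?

Form the matrix with v₁, v₂, v₃, v₄, v₅ as columns and reduce.
Reduction leaves 1 leading entry, giving rank 1.
(With 5 elements in a 4-dimensional space the rank is at most 4.)

dim = 1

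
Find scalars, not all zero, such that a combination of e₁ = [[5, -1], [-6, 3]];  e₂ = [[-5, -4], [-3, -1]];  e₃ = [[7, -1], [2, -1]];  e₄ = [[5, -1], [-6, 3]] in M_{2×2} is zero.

e₁ - e₄ = 0

Write each element as a vector in ℝ⁴ using {E₁₁, E₁₂, E₂₁, E₂₂}.
Row-reduce the matrix with e₁, e₂, e₃, e₄ as columns; the null space gives the coefficients.
A generator of the null space is (1, 0, 0, -1).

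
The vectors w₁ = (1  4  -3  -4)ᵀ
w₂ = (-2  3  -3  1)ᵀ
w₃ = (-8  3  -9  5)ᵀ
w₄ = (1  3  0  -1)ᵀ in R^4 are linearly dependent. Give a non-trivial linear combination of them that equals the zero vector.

3w₂ - w₃ - 2w₄ = 0

Write the vectors as columns of a matrix and find a nonzero vector in its null space.
The free variable yields coefficients (0, 3, -1, -2) (any nonzero multiple also works).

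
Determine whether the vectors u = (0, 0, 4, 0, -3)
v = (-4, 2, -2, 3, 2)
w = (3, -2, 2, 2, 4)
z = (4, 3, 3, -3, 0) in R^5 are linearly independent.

Place the vectors as rows of a 4×5 matrix and reduce to echelon form.
The reduction yields 4 nonzero rows, so the rank is 4.
Since rank = 4 (the number of vectors), the set is linearly independent.

linearly independent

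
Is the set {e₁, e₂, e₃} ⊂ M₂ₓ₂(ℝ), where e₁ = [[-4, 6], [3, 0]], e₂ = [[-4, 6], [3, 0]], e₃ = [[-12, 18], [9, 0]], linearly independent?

Take coordinates with respect to the standard basis {E₁₁, E₁₂, E₂₁, E₂₂}.
Place the vectors as rows of a 3×4 matrix and reduce to echelon form.
The reduction yields 1 nonzero row, so the rank is 1.
Since rank 1 < 3, the set is linearly dependent.

linearly dependent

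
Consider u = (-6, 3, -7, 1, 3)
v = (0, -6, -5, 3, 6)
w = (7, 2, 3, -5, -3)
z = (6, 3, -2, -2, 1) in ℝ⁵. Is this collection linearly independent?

Row-reduce the matrix whose columns are u, v, w, z.
The reduction yields 4 nonzero rows, so the rank is 4.
Since rank = 4 (the number of vectors), the set is linearly independent.

linearly independent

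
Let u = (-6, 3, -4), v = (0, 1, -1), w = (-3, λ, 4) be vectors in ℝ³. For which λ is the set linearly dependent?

λ = -9/2

Place the vectors as rows of a 3×3 matrix; dependence ⇔ determinant zero.
Expanding, det = -6*λ - 27.
Solving -6*λ - 27 = 0 yields λ = -9/2.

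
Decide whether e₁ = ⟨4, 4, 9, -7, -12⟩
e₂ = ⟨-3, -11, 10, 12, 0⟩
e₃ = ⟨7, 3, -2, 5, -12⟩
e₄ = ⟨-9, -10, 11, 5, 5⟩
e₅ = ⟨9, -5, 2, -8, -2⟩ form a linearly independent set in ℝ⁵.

linearly independent

Form the 5×5 matrix with these as columns; its determinant is -89784.
A nonzero determinant means the columns are linearly independent.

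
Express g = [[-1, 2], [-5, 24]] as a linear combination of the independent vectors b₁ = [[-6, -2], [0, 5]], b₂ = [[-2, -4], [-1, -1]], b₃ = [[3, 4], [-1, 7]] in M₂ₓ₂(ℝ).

Work in coordinates with respect to the standard basis {E₁₁, E₁₂, E₂₁, E₂₂}.
Write g = c₁b₁ + … + c₃b₃ and equate components.
Back-substitution yields (c₁, c₂, c₃) = (1, 2, 3).

g = b₁ + 2b₂ + 3b₃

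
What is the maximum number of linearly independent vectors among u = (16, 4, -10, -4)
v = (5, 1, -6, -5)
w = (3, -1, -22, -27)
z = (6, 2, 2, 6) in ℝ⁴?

2

Row-reduce the 4×4 matrix with these as rows.
Exactly 2 pivots survive; hence the rank is 2.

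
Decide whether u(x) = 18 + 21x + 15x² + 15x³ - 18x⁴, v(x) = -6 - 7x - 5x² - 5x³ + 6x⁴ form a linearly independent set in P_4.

Write each element as a coordinate vector in ℝ⁵ using {1, x, …, x⁴}.
One vector is a scalar multiple of another, so the set is dependent.

linearly dependent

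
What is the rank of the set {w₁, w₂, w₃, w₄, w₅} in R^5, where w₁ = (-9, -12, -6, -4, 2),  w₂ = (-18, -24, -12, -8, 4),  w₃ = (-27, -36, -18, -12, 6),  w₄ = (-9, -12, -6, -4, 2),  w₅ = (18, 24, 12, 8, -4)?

1

Form the matrix with w₁, w₂, w₃, w₄, w₅ as columns and reduce.
There is 1 pivot column, so rank = 1.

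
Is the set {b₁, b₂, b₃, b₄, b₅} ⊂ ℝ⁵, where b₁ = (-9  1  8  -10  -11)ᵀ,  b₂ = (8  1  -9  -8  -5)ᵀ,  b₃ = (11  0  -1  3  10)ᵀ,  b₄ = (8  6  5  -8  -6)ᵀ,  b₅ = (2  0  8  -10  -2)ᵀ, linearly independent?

Row-reduce the matrix whose columns are b₁, b₂, b₃, b₄, b₅.
The reduction yields 5 nonzero rows, so the rank is 5.
Since rank = 5 (the number of vectors), the set is linearly independent.

linearly independent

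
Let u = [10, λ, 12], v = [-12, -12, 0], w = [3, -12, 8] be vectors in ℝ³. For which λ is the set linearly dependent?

Dependence holds iff the 3×3 matrix [u v w] is singular.
Expanding, det = 96*λ + 1200.
This vanishes exactly when λ = -25/2.

λ = -25/2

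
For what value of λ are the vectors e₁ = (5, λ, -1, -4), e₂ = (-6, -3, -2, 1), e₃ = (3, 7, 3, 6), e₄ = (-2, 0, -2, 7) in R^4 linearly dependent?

λ = -5/2

Place the vectors as rows of a 4×4 matrix; dependence ⇔ determinant zero.
Expanding, det = 132*λ + 330.
Solving 132*λ + 330 = 0 yields λ = -5/2.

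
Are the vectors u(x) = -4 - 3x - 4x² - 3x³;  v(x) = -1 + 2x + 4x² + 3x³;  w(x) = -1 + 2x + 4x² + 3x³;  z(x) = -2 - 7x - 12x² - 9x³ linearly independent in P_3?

linearly dependent

Write each element as a coordinate vector in ℝ⁴ using {1, x, …, x³}.
Two of the vectors are equal, giving an immediate dependence.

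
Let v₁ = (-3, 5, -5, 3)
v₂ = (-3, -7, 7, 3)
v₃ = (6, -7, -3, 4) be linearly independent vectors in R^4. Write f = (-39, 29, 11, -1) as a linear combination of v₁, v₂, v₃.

f = 3v₁ + 2v₂ - 4v₃

Write f = c₁v₁ + … + c₃v₃ and equate components.
Row-reducing the augmented matrix gives the unique coefficients (c₁, c₂, c₃) = (3, 2, -4).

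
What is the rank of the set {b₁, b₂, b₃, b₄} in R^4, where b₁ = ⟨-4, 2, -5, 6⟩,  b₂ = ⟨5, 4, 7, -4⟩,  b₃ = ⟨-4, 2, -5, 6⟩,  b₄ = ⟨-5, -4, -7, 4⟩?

Row-reduce the 4×4 matrix with these as rows.
The echelon form has 2 nonzero rows, so the rank is 2.

rank 2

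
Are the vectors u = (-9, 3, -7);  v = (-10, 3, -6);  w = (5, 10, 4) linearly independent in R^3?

Form the 3×3 matrix with these as columns; its determinant is 187.
A nonzero determinant means the columns are linearly independent.

linearly independent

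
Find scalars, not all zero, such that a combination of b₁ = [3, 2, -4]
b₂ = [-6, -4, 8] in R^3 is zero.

2b₁ + b₂ = 0

Write the vectors as columns of a matrix and find a nonzero vector in its null space.
One solution (up to scaling) is (2, 1).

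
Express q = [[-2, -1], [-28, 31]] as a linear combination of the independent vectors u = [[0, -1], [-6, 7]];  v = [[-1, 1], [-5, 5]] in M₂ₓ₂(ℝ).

q = 3u + 2v

Take coordinate vectors relative to {E₁₁, E₁₂, E₂₁, E₂₂}.
Solve the system with u, v as columns and q as the right-hand side.
Back-substitution yields (a₁, a₂) = (3, 2).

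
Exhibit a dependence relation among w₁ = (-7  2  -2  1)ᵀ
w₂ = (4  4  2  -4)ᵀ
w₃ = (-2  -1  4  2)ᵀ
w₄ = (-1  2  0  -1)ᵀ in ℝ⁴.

w₁ + w₂ - 3w₄ = 0

Set up α₁w₁ + … + α₄w₄ = 0 and solve the homogeneous system.
A generator of the null space is (1, 1, 0, -3).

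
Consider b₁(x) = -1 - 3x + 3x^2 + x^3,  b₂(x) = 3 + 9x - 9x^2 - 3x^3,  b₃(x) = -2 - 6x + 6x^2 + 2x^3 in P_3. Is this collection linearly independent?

Write each element as a coordinate vector in ℝ⁴ using {1, x, …, x^3}.
Place the vectors as rows of a 3×4 matrix and reduce to echelon form.
The reduction yields 1 nonzero row, so the rank is 1.
Since rank 1 < 3, the set is linearly dependent.

linearly dependent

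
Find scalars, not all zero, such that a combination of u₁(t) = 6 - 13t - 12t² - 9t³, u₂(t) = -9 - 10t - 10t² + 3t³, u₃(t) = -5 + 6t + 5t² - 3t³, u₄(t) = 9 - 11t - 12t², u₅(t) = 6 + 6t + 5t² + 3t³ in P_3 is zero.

Write each element as a vector in ℝ⁴ using {1, t, …, t³}.
Solve the homogeneous system with u₁, u₂, u₃, u₄, u₅ as columns by row-reducing the coefficient matrix.
A generator of the null space is (1, 1, 0, -1, 2).

u₁ + u₂ - u₄ + 2u₅ = 0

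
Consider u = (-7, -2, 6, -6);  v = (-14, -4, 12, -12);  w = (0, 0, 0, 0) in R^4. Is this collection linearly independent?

linearly dependent

One of the vectors is the zero vector, so the set is linearly dependent.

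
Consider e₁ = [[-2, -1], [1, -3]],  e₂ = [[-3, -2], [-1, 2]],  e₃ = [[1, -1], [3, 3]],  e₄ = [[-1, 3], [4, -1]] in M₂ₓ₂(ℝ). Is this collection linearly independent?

linearly independent

Take coordinates with respect to the standard basis {E₁₁, E₁₂, E₂₁, E₂₂}.
Row-reduce the matrix whose columns are e₁, e₂, e₃, e₄.
The reduction yields 4 nonzero rows, so the rank is 4.
Since rank = 4 (the number of vectors), the set is linearly independent.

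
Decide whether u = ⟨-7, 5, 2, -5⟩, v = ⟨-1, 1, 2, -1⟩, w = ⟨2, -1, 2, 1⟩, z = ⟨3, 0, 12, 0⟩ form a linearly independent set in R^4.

Row-reduce the matrix whose columns are u, v, w, z.
The reduction yields 2 nonzero rows, so the rank is 2.
Since rank 2 < 4, the set is linearly dependent.
Indeed u - 3v + 2w = 0.

linearly dependent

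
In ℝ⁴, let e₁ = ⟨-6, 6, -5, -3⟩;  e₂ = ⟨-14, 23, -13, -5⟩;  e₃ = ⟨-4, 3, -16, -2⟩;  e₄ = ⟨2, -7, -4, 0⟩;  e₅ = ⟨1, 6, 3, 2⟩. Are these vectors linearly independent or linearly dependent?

linearly dependent

There are 5 vectors in a 4-dimensional space, so they cannot be linearly independent.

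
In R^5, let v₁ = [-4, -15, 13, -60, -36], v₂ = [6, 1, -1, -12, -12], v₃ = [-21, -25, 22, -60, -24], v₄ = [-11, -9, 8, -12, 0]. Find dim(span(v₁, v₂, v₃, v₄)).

Put the 5×4 matrix [v₁|v₂|v₃|v₄] into echelon form.
Exactly 2 pivots survive; hence the rank is 2.

dim = 2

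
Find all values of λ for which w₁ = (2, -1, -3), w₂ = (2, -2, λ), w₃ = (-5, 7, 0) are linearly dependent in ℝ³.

λ = -4/3

Place the vectors as rows of a 3×3 matrix; dependence ⇔ determinant zero.
Expanding, det = -9*λ - 12.
Setting this to zero gives λ = -4/3.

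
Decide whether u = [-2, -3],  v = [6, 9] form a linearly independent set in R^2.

linearly dependent

One vector is a scalar multiple of another, so the set is dependent.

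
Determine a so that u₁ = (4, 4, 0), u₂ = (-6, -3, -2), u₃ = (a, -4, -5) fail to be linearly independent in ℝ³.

Dependence holds iff the 3×3 matrix [u₁ u₂ u₃] is singular.
Cofactor expansion gives det = -8*a - 92.
Solving -8*a - 92 = 0 yields a = -23/2.

a = -23/2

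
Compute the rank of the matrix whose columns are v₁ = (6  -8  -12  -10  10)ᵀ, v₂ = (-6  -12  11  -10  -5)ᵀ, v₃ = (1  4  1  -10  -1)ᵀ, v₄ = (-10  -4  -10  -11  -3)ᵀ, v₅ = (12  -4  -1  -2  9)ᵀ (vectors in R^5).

Apply Gaussian elimination to the matrix whose rows are v₁, v₂, v₃, v₄, v₅.
There are 5 pivot columns, so rank = 5.

5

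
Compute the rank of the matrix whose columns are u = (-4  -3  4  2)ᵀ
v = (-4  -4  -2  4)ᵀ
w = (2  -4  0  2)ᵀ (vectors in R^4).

rank 3

Row-reduce the 3×4 matrix with these as rows.
The echelon form has 3 nonzero rows, so the rank is 3.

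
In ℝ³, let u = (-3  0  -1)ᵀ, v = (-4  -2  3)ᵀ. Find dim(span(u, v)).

Row-reduce the 2×3 matrix with these as rows.
There are 2 pivot columns, so rank = 2.

dim = 2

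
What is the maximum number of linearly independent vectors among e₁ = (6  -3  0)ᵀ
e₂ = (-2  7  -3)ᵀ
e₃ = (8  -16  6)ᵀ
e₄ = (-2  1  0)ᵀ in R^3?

Apply Gaussian elimination to the matrix whose rows are e₁, e₂, e₃, e₄.
The echelon form has 2 nonzero rows, so the rank is 2.
(With 4 elements in a 3-dimensional space the rank is at most 3.)

2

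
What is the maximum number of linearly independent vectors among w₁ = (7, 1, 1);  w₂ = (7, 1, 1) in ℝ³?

Apply Gaussian elimination to the matrix whose rows are w₁, w₂.
There is 1 pivot column, so rank = 1.

1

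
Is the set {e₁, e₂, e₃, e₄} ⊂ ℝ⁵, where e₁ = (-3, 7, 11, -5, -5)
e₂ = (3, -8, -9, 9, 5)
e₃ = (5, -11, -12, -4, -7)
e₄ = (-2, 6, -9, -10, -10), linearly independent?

linearly independent

Place the vectors as rows of a 4×5 matrix and reduce to echelon form.
The reduction yields 4 nonzero rows, so the rank is 4.
Since rank = 4 (the number of vectors), the set is linearly independent.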